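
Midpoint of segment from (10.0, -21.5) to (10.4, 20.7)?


M = ((10+10.4)/2, ((-21.5)+20.7)/2)
= (10.2, -0.4)

(10.2, -0.4)


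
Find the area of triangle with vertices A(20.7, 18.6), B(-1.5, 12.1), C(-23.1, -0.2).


Area = |x_A(y_B-y_C) + x_B(y_C-y_A) + x_C(y_A-y_B)|/2
= |254.61 + 28.2 + (-150.15)|/2
= 132.66/2 = 66.33

66.33


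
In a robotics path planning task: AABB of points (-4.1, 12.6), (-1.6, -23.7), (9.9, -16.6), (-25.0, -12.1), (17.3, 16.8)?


x range: [-25, 17.3]
y range: [-23.7, 16.8]
Bounding box: (-25,-23.7) to (17.3,16.8)

(-25,-23.7) to (17.3,16.8)


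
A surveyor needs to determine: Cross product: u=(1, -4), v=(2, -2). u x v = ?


u x v = u_x*v_y - u_y*v_x = 1*(-2) - (-4)*2
= (-2) - (-8) = 6

6


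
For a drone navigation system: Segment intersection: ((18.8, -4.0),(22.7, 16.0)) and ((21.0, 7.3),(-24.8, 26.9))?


Cross products: d1=560.66, d2=-431.78, d3=0.07, d4=992.51
d1*d2 < 0 and d3*d4 < 0? no

No, they don't intersect


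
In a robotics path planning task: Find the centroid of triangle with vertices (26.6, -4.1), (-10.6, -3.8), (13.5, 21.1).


Centroid = ((x_A+x_B+x_C)/3, (y_A+y_B+y_C)/3)
= ((26.6+(-10.6)+13.5)/3, ((-4.1)+(-3.8)+21.1)/3)
= (9.8333, 4.4)

(9.8333, 4.4)


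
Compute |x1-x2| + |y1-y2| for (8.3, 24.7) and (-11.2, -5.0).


|8.3-(-11.2)| + |24.7-(-5)| = 19.5 + 29.7 = 49.2

49.2


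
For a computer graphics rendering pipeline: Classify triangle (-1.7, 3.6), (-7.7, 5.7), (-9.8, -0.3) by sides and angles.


Side lengths squared: AB^2=40.41, BC^2=40.41, CA^2=80.82
Sorted: [40.41, 40.41, 80.82]
By sides: Isosceles, By angles: Right

Isosceles, Right


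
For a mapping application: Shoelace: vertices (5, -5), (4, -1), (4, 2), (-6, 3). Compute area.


Shoelace sum: (5*(-1) - 4*(-5)) + (4*2 - 4*(-1)) + (4*3 - (-6)*2) + ((-6)*(-5) - 5*3)
= 66
Area = |66|/2 = 33

33


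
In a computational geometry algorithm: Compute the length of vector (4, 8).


|u| = sqrt(4^2 + 8^2) = sqrt(80) = 8.9443

8.9443


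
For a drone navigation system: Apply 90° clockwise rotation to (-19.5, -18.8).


90° CW: (x,y) -> (y, -x)
(-19.5,-18.8) -> (-18.8, 19.5)

(-18.8, 19.5)


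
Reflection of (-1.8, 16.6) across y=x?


Reflection over y=x: (x,y) -> (y,x)
(-1.8, 16.6) -> (16.6, -1.8)

(16.6, -1.8)


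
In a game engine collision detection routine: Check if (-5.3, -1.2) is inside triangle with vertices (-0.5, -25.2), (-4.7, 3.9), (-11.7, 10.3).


Cross products: AB x AP = 38.88, BC x BP = 39.54, CA x CP = 98.4
All same sign? yes

Yes, inside


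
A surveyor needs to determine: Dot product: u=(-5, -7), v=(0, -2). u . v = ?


u . v = u_x*v_x + u_y*v_y = (-5)*0 + (-7)*(-2)
= 0 + 14 = 14

14


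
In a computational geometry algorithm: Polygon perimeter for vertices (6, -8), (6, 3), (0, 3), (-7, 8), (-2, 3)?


Sides: (6, -8)->(6, 3): sqrt(121) = 11, (6, 3)->(0, 3): sqrt(36) = 6, (0, 3)->(-7, 8): sqrt(74) = 8.602325, (-7, 8)->(-2, 3): sqrt(50) = 7.071068, (-2, 3)->(6, -8): sqrt(185) = 13.601471
Sum = 46.274864
Perimeter = 46.2749

46.2749


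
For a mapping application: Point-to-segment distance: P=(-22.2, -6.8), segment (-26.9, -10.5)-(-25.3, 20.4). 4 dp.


Project P onto AB: t = 0.1273 (clamped to [0,1])
Closest point on segment: (-26.6964, -6.5672)
Distance: 4.5024

4.5024


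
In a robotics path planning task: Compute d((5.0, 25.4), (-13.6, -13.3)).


dx=-18.6, dy=-38.7
d^2 = (-18.6)^2 + (-38.7)^2 = 1843.65
d = sqrt(1843.65) = 42.9377

42.9377


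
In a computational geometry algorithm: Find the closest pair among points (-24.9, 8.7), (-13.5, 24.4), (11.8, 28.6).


d(P0,P1) = 19.4023, d(P0,P2) = 41.7481, d(P1,P2) = 25.6462
Closest: P0 and P1

Closest pair: (-24.9, 8.7) and (-13.5, 24.4), distance = 19.4023


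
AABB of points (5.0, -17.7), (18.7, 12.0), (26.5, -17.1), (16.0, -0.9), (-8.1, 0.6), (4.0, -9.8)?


x range: [-8.1, 26.5]
y range: [-17.7, 12]
Bounding box: (-8.1,-17.7) to (26.5,12)

(-8.1,-17.7) to (26.5,12)


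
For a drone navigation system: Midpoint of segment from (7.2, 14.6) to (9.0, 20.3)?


M = ((7.2+9)/2, (14.6+20.3)/2)
= (8.1, 17.45)

(8.1, 17.45)


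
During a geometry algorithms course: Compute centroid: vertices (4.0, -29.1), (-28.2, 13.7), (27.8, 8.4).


Centroid = ((x_A+x_B+x_C)/3, (y_A+y_B+y_C)/3)
= ((4+(-28.2)+27.8)/3, ((-29.1)+13.7+8.4)/3)
= (1.2, -2.3333)

(1.2, -2.3333)


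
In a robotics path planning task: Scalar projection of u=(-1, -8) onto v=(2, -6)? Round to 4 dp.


u.v = 46, |v| = sqrt(40) = 6.3246
Scalar projection = u.v / |v| = 46 / sqrt(40) = 7.2732

7.2732


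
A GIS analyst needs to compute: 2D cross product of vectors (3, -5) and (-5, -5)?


u x v = u_x*v_y - u_y*v_x = 3*(-5) - (-5)*(-5)
= (-15) - 25 = -40

-40


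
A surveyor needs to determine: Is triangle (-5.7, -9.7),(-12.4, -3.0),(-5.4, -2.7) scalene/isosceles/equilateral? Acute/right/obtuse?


Side lengths squared: AB^2=89.78, BC^2=49.09, CA^2=49.09
Sorted: [49.09, 49.09, 89.78]
By sides: Isosceles, By angles: Acute

Isosceles, Acute


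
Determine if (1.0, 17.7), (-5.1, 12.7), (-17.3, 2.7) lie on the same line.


Cross product: ((-5.1)-1)*(2.7-17.7) - (12.7-17.7)*((-17.3)-1)
= 0

Yes, collinear


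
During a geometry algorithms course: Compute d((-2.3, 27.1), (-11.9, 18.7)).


dx=-9.6, dy=-8.4
d^2 = (-9.6)^2 + (-8.4)^2 = 162.72
d = sqrt(162.72) = 12.7562

12.7562


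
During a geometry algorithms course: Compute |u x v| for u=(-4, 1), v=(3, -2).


|u x v| = |(-4)*(-2) - 1*3|
= |8 - 3| = 5

5


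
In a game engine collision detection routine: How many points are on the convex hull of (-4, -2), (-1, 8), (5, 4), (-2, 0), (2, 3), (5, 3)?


Convex hull vertices (CCW): (-4, -2), (5, 3), (5, 4), (-1, 8)
Count = 4

4


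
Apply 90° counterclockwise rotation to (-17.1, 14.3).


90° CCW: (x,y) -> (-y, x)
(-17.1,14.3) -> (-14.3, -17.1)

(-14.3, -17.1)


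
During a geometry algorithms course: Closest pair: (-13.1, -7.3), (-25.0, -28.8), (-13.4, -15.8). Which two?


d(P0,P1) = 24.5736, d(P0,P2) = 8.5053, d(P1,P2) = 17.423
Closest: P0 and P2

Closest pair: (-13.1, -7.3) and (-13.4, -15.8), distance = 8.5053


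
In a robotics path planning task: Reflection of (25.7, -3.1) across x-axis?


Reflection over x-axis: (x,y) -> (x,-y)
(25.7, -3.1) -> (25.7, 3.1)

(25.7, 3.1)


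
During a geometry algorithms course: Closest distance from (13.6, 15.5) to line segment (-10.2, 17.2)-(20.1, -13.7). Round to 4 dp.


Project P onto AB: t = 0.4131 (clamped to [0,1])
Closest point on segment: (2.3165, 4.4356)
Distance: 15.8031

15.8031


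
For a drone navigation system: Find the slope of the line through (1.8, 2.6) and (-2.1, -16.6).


slope = (y2-y1)/(x2-x1) = ((-16.6)-2.6)/((-2.1)-1.8) = (-19.2)/(-3.9) = 4.9231

4.9231


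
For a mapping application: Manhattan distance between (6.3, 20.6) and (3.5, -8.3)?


|6.3-3.5| + |20.6-(-8.3)| = 2.8 + 28.9 = 31.7

31.7


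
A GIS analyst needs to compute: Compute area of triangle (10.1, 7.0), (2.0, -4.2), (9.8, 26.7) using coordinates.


Area = |x_A(y_B-y_C) + x_B(y_C-y_A) + x_C(y_A-y_B)|/2
= |(-312.09) + 39.4 + 109.76|/2
= 162.93/2 = 81.465

81.465


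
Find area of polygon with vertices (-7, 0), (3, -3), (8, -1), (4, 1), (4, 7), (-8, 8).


Shoelace sum: ((-7)*(-3) - 3*0) + (3*(-1) - 8*(-3)) + (8*1 - 4*(-1)) + (4*7 - 4*1) + (4*8 - (-8)*7) + ((-8)*0 - (-7)*8)
= 222
Area = |222|/2 = 111

111


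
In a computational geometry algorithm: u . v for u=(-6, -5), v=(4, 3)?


u . v = u_x*v_x + u_y*v_y = (-6)*4 + (-5)*3
= (-24) + (-15) = -39

-39


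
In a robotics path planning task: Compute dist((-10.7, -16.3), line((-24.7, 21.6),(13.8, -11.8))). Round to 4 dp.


|cross product| = 991.55
|line direction| = sqrt(2597.81) = 50.9687
Distance = 991.55/sqrt(2597.81) = 19.4541

19.4541


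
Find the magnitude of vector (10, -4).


|u| = sqrt(10^2 + (-4)^2) = sqrt(116) = 10.7703

10.7703


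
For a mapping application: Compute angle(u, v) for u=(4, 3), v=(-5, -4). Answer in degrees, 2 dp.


u.v = -32, |u| = sqrt(25) = 5, |v| = sqrt(41) = 6.4031
cos(theta) = u.v/(|u||v|) = -32/sqrt(1025) = -0.999512
theta = acos(-0.999512) = 178.21 degrees

178.21 degrees


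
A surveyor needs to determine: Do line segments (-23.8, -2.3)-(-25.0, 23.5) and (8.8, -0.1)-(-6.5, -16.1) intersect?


Cross products: d1=-487.94, d2=-901.88, d3=-843.72, d4=-429.78
d1*d2 < 0 and d3*d4 < 0? no

No, they don't intersect


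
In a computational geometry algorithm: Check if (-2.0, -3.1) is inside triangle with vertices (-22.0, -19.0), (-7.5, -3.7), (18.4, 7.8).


Cross products: AB x AP = -75.45, BC x BP = -47.71, CA x CP = -106.36
All same sign? yes

Yes, inside


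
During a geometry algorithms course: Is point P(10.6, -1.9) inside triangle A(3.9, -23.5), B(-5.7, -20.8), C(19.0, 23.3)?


Cross products: AB x AP = -225.45, BC x BP = -252, CA x CP = -12.6
All same sign? yes

Yes, inside


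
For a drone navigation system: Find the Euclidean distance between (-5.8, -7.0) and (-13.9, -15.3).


dx=-8.1, dy=-8.3
d^2 = (-8.1)^2 + (-8.3)^2 = 134.5
d = sqrt(134.5) = 11.5974

11.5974


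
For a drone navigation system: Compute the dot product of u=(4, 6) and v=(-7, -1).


u . v = u_x*v_x + u_y*v_y = 4*(-7) + 6*(-1)
= (-28) + (-6) = -34

-34


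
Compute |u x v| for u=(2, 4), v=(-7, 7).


|u x v| = |2*7 - 4*(-7)|
= |14 - (-28)| = 42

42


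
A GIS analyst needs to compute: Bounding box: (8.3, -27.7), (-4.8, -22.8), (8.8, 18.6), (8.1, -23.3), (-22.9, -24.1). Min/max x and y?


x range: [-22.9, 8.8]
y range: [-27.7, 18.6]
Bounding box: (-22.9,-27.7) to (8.8,18.6)

(-22.9,-27.7) to (8.8,18.6)


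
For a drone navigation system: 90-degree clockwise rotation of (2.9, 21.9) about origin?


90° CW: (x,y) -> (y, -x)
(2.9,21.9) -> (21.9, -2.9)

(21.9, -2.9)


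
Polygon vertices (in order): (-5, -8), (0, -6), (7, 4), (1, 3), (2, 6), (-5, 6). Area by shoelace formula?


Shoelace sum: ((-5)*(-6) - 0*(-8)) + (0*4 - 7*(-6)) + (7*3 - 1*4) + (1*6 - 2*3) + (2*6 - (-5)*6) + ((-5)*(-8) - (-5)*6)
= 201
Area = |201|/2 = 100.5

100.5


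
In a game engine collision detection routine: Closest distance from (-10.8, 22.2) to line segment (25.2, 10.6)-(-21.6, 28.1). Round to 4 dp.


Project P onto AB: t = 0.7562 (clamped to [0,1])
Closest point on segment: (-10.1893, 23.8332)
Distance: 1.7436

1.7436


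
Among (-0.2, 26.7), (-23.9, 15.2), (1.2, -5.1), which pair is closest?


d(P0,P1) = 26.3427, d(P0,P2) = 31.8308, d(P1,P2) = 32.2816
Closest: P0 and P1

Closest pair: (-0.2, 26.7) and (-23.9, 15.2), distance = 26.3427


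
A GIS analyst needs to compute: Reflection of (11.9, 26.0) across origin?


Reflection over origin: (x,y) -> (-x,-y)
(11.9, 26) -> (-11.9, -26)

(-11.9, -26)


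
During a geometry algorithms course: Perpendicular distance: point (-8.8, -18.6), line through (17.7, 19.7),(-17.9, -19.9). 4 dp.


|cross product| = 314.08
|line direction| = sqrt(2835.52) = 53.2496
Distance = 314.08/sqrt(2835.52) = 5.8983

5.8983


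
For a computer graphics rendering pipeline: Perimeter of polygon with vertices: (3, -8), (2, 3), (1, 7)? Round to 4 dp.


Sides: (3, -8)->(2, 3): sqrt(122) = 11.045361, (2, 3)->(1, 7): sqrt(17) = 4.123106, (1, 7)->(3, -8): sqrt(229) = 15.132746
Sum = 30.301213
Perimeter = 30.3012

30.3012


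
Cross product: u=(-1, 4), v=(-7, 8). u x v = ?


u x v = u_x*v_y - u_y*v_x = (-1)*8 - 4*(-7)
= (-8) - (-28) = 20

20


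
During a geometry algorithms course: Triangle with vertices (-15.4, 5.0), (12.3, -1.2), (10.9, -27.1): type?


Side lengths squared: AB^2=805.73, BC^2=672.77, CA^2=1722.1
Sorted: [672.77, 805.73, 1722.1]
By sides: Scalene, By angles: Obtuse

Scalene, Obtuse


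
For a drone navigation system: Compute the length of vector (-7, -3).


|u| = sqrt((-7)^2 + (-3)^2) = sqrt(58) = 7.6158

7.6158


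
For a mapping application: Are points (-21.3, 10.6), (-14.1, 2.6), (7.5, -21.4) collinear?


Cross product: ((-14.1)-(-21.3))*((-21.4)-10.6) - (2.6-10.6)*(7.5-(-21.3))
= 0

Yes, collinear


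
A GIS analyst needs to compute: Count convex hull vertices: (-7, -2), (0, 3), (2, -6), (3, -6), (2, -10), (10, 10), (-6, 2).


Convex hull vertices (CCW): (-7, -2), (2, -10), (10, 10), (-6, 2)
Count = 4

4


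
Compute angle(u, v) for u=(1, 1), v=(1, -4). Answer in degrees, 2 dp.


u.v = -3, |u| = sqrt(2) = 1.4142, |v| = sqrt(17) = 4.1231
cos(theta) = u.v/(|u||v|) = -3/sqrt(34) = -0.514496
theta = acos(-0.514496) = 120.96 degrees

120.96 degrees


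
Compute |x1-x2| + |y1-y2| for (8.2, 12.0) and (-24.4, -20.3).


|8.2-(-24.4)| + |12-(-20.3)| = 32.6 + 32.3 = 64.9

64.9


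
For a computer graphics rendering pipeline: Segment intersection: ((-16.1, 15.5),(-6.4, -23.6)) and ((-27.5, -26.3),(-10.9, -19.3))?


Cross products: d1=614.08, d2=-102.88, d3=-851.2, d4=-134.24
d1*d2 < 0 and d3*d4 < 0? no

No, they don't intersect


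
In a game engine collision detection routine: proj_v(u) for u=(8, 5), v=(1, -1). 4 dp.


u.v = 3, |v| = sqrt(2) = 1.4142
Scalar projection = u.v / |v| = 3 / sqrt(2) = 2.1213

2.1213


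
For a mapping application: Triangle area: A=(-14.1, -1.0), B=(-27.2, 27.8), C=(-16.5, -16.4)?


Area = |x_A(y_B-y_C) + x_B(y_C-y_A) + x_C(y_A-y_B)|/2
= |(-623.22) + 418.88 + 475.2|/2
= 270.86/2 = 135.43

135.43


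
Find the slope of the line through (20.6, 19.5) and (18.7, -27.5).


slope = (y2-y1)/(x2-x1) = ((-27.5)-19.5)/(18.7-20.6) = (-47)/(-1.9) = 24.7368

24.7368


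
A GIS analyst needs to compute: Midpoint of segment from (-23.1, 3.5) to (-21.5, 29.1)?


M = (((-23.1)+(-21.5))/2, (3.5+29.1)/2)
= (-22.3, 16.3)

(-22.3, 16.3)


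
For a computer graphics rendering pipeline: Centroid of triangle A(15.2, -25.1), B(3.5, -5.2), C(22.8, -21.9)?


Centroid = ((x_A+x_B+x_C)/3, (y_A+y_B+y_C)/3)
= ((15.2+3.5+22.8)/3, ((-25.1)+(-5.2)+(-21.9))/3)
= (13.8333, -17.4)

(13.8333, -17.4)


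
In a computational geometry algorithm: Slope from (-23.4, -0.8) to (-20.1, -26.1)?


slope = (y2-y1)/(x2-x1) = ((-26.1)-(-0.8))/((-20.1)-(-23.4)) = (-25.3)/3.3 = -7.6667

-7.6667


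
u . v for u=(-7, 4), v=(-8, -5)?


u . v = u_x*v_x + u_y*v_y = (-7)*(-8) + 4*(-5)
= 56 + (-20) = 36

36


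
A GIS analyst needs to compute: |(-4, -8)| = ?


|u| = sqrt((-4)^2 + (-8)^2) = sqrt(80) = 8.9443

8.9443


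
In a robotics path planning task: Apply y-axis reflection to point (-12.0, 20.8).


Reflection over y-axis: (x,y) -> (-x,y)
(-12, 20.8) -> (12, 20.8)

(12, 20.8)


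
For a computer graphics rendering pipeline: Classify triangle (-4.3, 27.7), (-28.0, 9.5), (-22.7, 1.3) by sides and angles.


Side lengths squared: AB^2=892.93, BC^2=95.33, CA^2=1035.52
Sorted: [95.33, 892.93, 1035.52]
By sides: Scalene, By angles: Obtuse

Scalene, Obtuse


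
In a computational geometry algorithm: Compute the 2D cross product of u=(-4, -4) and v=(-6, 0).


u x v = u_x*v_y - u_y*v_x = (-4)*0 - (-4)*(-6)
= 0 - 24 = -24

-24


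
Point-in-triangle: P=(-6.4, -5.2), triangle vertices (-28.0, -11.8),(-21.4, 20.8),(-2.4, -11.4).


Cross products: AB x AP = -660.6, BC x BP = -11, CA x CP = -160.32
All same sign? yes

Yes, inside


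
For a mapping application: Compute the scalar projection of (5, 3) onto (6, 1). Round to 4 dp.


u.v = 33, |v| = sqrt(37) = 6.0828
Scalar projection = u.v / |v| = 33 / sqrt(37) = 5.4252

5.4252


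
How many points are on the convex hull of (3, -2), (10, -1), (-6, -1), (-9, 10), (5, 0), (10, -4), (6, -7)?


Convex hull vertices (CCW): (-9, 10), (-6, -1), (6, -7), (10, -4), (10, -1)
Count = 5

5


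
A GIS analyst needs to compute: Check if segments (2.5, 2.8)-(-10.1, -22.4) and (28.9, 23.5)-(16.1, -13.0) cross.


Cross products: d1=-698.64, d2=-835.98, d3=404.46, d4=541.8
d1*d2 < 0 and d3*d4 < 0? no

No, they don't intersect


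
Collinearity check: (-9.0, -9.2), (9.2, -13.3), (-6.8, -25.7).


Cross product: (9.2-(-9))*((-25.7)-(-9.2)) - ((-13.3)-(-9.2))*((-6.8)-(-9))
= -291.28

No, not collinear


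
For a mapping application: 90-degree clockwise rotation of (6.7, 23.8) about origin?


90° CW: (x,y) -> (y, -x)
(6.7,23.8) -> (23.8, -6.7)

(23.8, -6.7)


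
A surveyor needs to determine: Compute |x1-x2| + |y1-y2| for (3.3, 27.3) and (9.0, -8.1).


|3.3-9| + |27.3-(-8.1)| = 5.7 + 35.4 = 41.1

41.1


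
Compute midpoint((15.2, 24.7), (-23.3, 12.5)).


M = ((15.2+(-23.3))/2, (24.7+12.5)/2)
= (-4.05, 18.6)

(-4.05, 18.6)


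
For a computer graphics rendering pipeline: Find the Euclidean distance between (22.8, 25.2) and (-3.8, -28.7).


dx=-26.6, dy=-53.9
d^2 = (-26.6)^2 + (-53.9)^2 = 3612.77
d = sqrt(3612.77) = 60.1063

60.1063


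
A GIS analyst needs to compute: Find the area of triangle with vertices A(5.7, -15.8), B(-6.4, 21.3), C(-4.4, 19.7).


Area = |x_A(y_B-y_C) + x_B(y_C-y_A) + x_C(y_A-y_B)|/2
= |9.12 + (-227.2) + 163.24|/2
= 54.84/2 = 27.42

27.42


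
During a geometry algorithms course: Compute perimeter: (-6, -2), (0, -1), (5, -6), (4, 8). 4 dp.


Sides: (-6, -2)->(0, -1): sqrt(37) = 6.082763, (0, -1)->(5, -6): sqrt(50) = 7.071068, (5, -6)->(4, 8): sqrt(197) = 14.035669, (4, 8)->(-6, -2): sqrt(200) = 14.142136
Sum = 41.331636
Perimeter = 41.3316

41.3316


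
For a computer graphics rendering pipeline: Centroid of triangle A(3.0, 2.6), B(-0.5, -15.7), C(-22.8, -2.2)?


Centroid = ((x_A+x_B+x_C)/3, (y_A+y_B+y_C)/3)
= ((3+(-0.5)+(-22.8))/3, (2.6+(-15.7)+(-2.2))/3)
= (-6.7667, -5.1)

(-6.7667, -5.1)


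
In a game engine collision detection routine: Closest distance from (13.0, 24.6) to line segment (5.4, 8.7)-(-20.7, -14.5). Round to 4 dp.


Project P onto AB: t = 0 (clamped to [0,1])
Closest point on segment: (5.4, 8.7)
Distance: 17.623

17.623


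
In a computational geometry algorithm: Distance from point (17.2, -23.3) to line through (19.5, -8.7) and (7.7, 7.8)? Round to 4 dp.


|cross product| = 210.23
|line direction| = sqrt(411.49) = 20.2852
Distance = 210.23/sqrt(411.49) = 10.3637

10.3637


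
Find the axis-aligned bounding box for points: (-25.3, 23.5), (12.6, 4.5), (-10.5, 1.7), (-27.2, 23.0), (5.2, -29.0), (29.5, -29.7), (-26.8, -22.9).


x range: [-27.2, 29.5]
y range: [-29.7, 23.5]
Bounding box: (-27.2,-29.7) to (29.5,23.5)

(-27.2,-29.7) to (29.5,23.5)


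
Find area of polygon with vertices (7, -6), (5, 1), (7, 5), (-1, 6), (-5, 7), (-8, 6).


Shoelace sum: (7*1 - 5*(-6)) + (5*5 - 7*1) + (7*6 - (-1)*5) + ((-1)*7 - (-5)*6) + ((-5)*6 - (-8)*7) + ((-8)*(-6) - 7*6)
= 157
Area = |157|/2 = 78.5

78.5


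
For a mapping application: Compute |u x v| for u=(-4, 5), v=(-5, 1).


|u x v| = |(-4)*1 - 5*(-5)|
= |(-4) - (-25)| = 21

21


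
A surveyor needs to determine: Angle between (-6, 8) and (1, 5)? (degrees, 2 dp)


u.v = 34, |u| = sqrt(100) = 10, |v| = sqrt(26) = 5.099
cos(theta) = u.v/(|u||v|) = 34/sqrt(2600) = 0.666795
theta = acos(0.666795) = 48.18 degrees

48.18 degrees


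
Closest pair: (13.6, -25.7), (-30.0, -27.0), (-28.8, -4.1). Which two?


d(P0,P1) = 43.6194, d(P0,P2) = 47.5849, d(P1,P2) = 22.9314
Closest: P1 and P2

Closest pair: (-30.0, -27.0) and (-28.8, -4.1), distance = 22.9314


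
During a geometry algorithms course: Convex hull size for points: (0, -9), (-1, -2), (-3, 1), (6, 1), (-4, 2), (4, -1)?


Convex hull vertices (CCW): (-4, 2), (0, -9), (6, 1)
Count = 3

3


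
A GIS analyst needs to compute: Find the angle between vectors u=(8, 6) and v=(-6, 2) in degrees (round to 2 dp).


u.v = -36, |u| = sqrt(100) = 10, |v| = sqrt(40) = 6.3246
cos(theta) = u.v/(|u||v|) = -36/sqrt(4000) = -0.56921
theta = acos(-0.56921) = 124.7 degrees

124.7 degrees


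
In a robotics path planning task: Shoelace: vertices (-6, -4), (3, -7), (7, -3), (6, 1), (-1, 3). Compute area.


Shoelace sum: ((-6)*(-7) - 3*(-4)) + (3*(-3) - 7*(-7)) + (7*1 - 6*(-3)) + (6*3 - (-1)*1) + ((-1)*(-4) - (-6)*3)
= 160
Area = |160|/2 = 80

80


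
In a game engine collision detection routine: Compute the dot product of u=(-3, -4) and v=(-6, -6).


u . v = u_x*v_x + u_y*v_y = (-3)*(-6) + (-4)*(-6)
= 18 + 24 = 42

42


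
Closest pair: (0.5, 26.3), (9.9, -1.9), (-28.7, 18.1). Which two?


d(P0,P1) = 29.7254, d(P0,P2) = 30.3295, d(P1,P2) = 43.4737
Closest: P0 and P1

Closest pair: (0.5, 26.3) and (9.9, -1.9), distance = 29.7254


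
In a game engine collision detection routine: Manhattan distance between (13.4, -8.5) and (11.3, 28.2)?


|13.4-11.3| + |(-8.5)-28.2| = 2.1 + 36.7 = 38.8

38.8


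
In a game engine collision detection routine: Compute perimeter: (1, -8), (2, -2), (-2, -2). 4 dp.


Sides: (1, -8)->(2, -2): sqrt(37) = 6.082763, (2, -2)->(-2, -2): sqrt(16) = 4, (-2, -2)->(1, -8): sqrt(45) = 6.708204
Sum = 16.790967
Perimeter = 16.791

16.791


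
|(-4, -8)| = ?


|u| = sqrt((-4)^2 + (-8)^2) = sqrt(80) = 8.9443

8.9443


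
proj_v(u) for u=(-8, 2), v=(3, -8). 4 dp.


u.v = -40, |v| = sqrt(73) = 8.544
Scalar projection = u.v / |v| = -40 / sqrt(73) = -4.6816

-4.6816


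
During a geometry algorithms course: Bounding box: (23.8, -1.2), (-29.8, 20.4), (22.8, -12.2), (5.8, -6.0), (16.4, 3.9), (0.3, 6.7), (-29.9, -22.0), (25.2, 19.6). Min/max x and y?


x range: [-29.9, 25.2]
y range: [-22, 20.4]
Bounding box: (-29.9,-22) to (25.2,20.4)

(-29.9,-22) to (25.2,20.4)


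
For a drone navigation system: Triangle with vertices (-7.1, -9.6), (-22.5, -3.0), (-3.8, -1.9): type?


Side lengths squared: AB^2=280.72, BC^2=350.9, CA^2=70.18
Sorted: [70.18, 280.72, 350.9]
By sides: Scalene, By angles: Right

Scalene, Right


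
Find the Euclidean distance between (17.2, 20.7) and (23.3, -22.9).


dx=6.1, dy=-43.6
d^2 = 6.1^2 + (-43.6)^2 = 1938.17
d = sqrt(1938.17) = 44.0247

44.0247


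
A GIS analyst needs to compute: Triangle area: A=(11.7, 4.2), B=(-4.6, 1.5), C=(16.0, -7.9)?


Area = |x_A(y_B-y_C) + x_B(y_C-y_A) + x_C(y_A-y_B)|/2
= |109.98 + 55.66 + 43.2|/2
= 208.84/2 = 104.42

104.42


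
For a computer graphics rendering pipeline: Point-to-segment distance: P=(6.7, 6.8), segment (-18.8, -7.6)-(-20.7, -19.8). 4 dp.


Project P onto AB: t = 0 (clamped to [0,1])
Closest point on segment: (-18.8, -7.6)
Distance: 29.285

29.285


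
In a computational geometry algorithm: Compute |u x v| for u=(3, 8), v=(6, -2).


|u x v| = |3*(-2) - 8*6|
= |(-6) - 48| = 54

54


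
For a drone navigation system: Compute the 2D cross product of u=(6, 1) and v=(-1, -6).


u x v = u_x*v_y - u_y*v_x = 6*(-6) - 1*(-1)
= (-36) - (-1) = -35

-35


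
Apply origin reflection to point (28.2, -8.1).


Reflection over origin: (x,y) -> (-x,-y)
(28.2, -8.1) -> (-28.2, 8.1)

(-28.2, 8.1)


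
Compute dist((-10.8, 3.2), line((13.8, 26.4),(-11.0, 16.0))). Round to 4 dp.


|cross product| = 319.52
|line direction| = sqrt(723.2) = 26.8924
Distance = 319.52/sqrt(723.2) = 11.8814

11.8814


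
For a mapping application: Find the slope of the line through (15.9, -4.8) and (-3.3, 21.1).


slope = (y2-y1)/(x2-x1) = (21.1-(-4.8))/((-3.3)-15.9) = 25.9/(-19.2) = -1.349

-1.349


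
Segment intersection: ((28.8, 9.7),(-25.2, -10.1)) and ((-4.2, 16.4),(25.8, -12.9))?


Cross products: d1=765.9, d2=-1410.3, d3=-1015.2, d4=1161
d1*d2 < 0 and d3*d4 < 0? yes

Yes, they intersect


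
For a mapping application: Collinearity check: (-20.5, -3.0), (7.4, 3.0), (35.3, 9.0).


Cross product: (7.4-(-20.5))*(9-(-3)) - (3-(-3))*(35.3-(-20.5))
= 0

Yes, collinear


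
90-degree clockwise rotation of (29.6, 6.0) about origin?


90° CW: (x,y) -> (y, -x)
(29.6,6) -> (6, -29.6)

(6, -29.6)


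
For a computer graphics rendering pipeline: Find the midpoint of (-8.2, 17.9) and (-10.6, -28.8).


M = (((-8.2)+(-10.6))/2, (17.9+(-28.8))/2)
= (-9.4, -5.45)

(-9.4, -5.45)


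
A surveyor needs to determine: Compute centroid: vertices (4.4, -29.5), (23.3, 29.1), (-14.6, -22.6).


Centroid = ((x_A+x_B+x_C)/3, (y_A+y_B+y_C)/3)
= ((4.4+23.3+(-14.6))/3, ((-29.5)+29.1+(-22.6))/3)
= (4.3667, -7.6667)

(4.3667, -7.6667)


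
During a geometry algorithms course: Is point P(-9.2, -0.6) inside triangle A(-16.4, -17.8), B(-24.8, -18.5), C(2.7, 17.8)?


Cross products: AB x AP = -139.44, BC x BP = -74.03, CA x CP = -72.2
All same sign? yes

Yes, inside


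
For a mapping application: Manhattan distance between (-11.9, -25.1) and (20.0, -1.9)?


|(-11.9)-20| + |(-25.1)-(-1.9)| = 31.9 + 23.2 = 55.1

55.1


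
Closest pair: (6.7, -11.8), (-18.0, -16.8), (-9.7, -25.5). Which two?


d(P0,P1) = 25.201, d(P0,P2) = 21.3694, d(P1,P2) = 12.0241
Closest: P1 and P2

Closest pair: (-18.0, -16.8) and (-9.7, -25.5), distance = 12.0241


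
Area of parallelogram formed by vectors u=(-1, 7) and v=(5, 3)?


|u x v| = |(-1)*3 - 7*5|
= |(-3) - 35| = 38

38


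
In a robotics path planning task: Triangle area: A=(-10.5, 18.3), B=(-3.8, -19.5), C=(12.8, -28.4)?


Area = |x_A(y_B-y_C) + x_B(y_C-y_A) + x_C(y_A-y_B)|/2
= |(-93.45) + 177.46 + 483.84|/2
= 567.85/2 = 283.925

283.925


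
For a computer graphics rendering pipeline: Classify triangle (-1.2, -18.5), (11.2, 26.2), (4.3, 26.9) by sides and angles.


Side lengths squared: AB^2=2151.85, BC^2=48.1, CA^2=2091.41
Sorted: [48.1, 2091.41, 2151.85]
By sides: Scalene, By angles: Obtuse

Scalene, Obtuse


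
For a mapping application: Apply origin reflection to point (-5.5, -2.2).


Reflection over origin: (x,y) -> (-x,-y)
(-5.5, -2.2) -> (5.5, 2.2)

(5.5, 2.2)


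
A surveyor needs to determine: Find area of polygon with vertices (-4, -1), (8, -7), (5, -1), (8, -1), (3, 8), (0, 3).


Shoelace sum: ((-4)*(-7) - 8*(-1)) + (8*(-1) - 5*(-7)) + (5*(-1) - 8*(-1)) + (8*8 - 3*(-1)) + (3*3 - 0*8) + (0*(-1) - (-4)*3)
= 154
Area = |154|/2 = 77

77


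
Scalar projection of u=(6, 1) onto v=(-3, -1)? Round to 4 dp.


u.v = -19, |v| = sqrt(10) = 3.1623
Scalar projection = u.v / |v| = -19 / sqrt(10) = -6.0083

-6.0083


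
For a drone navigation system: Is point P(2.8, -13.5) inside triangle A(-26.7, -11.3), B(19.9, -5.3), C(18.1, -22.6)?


Cross products: AB x AP = -279.52, BC x BP = -281.07, CA x CP = -234.79
All same sign? yes

Yes, inside


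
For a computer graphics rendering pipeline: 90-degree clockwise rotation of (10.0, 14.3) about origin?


90° CW: (x,y) -> (y, -x)
(10,14.3) -> (14.3, -10)

(14.3, -10)


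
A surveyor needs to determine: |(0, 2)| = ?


|u| = sqrt(0^2 + 2^2) = sqrt(4) = 2

2


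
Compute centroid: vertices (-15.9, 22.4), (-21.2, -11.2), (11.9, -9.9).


Centroid = ((x_A+x_B+x_C)/3, (y_A+y_B+y_C)/3)
= (((-15.9)+(-21.2)+11.9)/3, (22.4+(-11.2)+(-9.9))/3)
= (-8.4, 0.4333)

(-8.4, 0.4333)


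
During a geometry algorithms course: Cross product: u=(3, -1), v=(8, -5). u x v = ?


u x v = u_x*v_y - u_y*v_x = 3*(-5) - (-1)*8
= (-15) - (-8) = -7

-7


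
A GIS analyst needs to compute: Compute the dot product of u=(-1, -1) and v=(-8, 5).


u . v = u_x*v_x + u_y*v_y = (-1)*(-8) + (-1)*5
= 8 + (-5) = 3

3


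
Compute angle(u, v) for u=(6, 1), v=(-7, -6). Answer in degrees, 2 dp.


u.v = -48, |u| = sqrt(37) = 6.0828, |v| = sqrt(85) = 9.2195
cos(theta) = u.v/(|u||v|) = -48/sqrt(3145) = -0.855916
theta = acos(-0.855916) = 148.86 degrees

148.86 degrees


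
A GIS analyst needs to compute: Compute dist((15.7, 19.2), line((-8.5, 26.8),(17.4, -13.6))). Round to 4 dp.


|cross product| = 780.84
|line direction| = sqrt(2302.97) = 47.9893
Distance = 780.84/sqrt(2302.97) = 16.2711

16.2711


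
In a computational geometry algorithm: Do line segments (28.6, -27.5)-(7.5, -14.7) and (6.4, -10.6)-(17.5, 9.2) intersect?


Cross products: d1=-627.15, d2=-67.29, d3=-72.43, d4=-632.29
d1*d2 < 0 and d3*d4 < 0? no

No, they don't intersect


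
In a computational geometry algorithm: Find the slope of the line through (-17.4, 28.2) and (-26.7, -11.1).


slope = (y2-y1)/(x2-x1) = ((-11.1)-28.2)/((-26.7)-(-17.4)) = (-39.3)/(-9.3) = 4.2258

4.2258


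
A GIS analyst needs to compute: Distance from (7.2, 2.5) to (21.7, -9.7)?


dx=14.5, dy=-12.2
d^2 = 14.5^2 + (-12.2)^2 = 359.09
d = sqrt(359.09) = 18.9497

18.9497


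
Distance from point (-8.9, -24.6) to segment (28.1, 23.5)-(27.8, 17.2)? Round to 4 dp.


Project P onto AB: t = 1 (clamped to [0,1])
Closest point on segment: (27.8, 17.2)
Distance: 55.6249

55.6249


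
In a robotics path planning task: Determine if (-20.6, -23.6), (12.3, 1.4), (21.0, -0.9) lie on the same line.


Cross product: (12.3-(-20.6))*((-0.9)-(-23.6)) - (1.4-(-23.6))*(21-(-20.6))
= -293.17

No, not collinear


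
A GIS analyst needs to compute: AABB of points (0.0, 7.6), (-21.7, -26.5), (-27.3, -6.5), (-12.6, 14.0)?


x range: [-27.3, 0]
y range: [-26.5, 14]
Bounding box: (-27.3,-26.5) to (0,14)

(-27.3,-26.5) to (0,14)


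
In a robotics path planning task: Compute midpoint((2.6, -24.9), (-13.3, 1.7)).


M = ((2.6+(-13.3))/2, ((-24.9)+1.7)/2)
= (-5.35, -11.6)

(-5.35, -11.6)


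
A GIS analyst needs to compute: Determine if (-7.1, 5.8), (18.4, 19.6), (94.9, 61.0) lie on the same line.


Cross product: (18.4-(-7.1))*(61-5.8) - (19.6-5.8)*(94.9-(-7.1))
= 0

Yes, collinear


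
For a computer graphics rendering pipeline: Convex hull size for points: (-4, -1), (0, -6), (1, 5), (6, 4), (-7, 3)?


Convex hull vertices (CCW): (-7, 3), (-4, -1), (0, -6), (6, 4), (1, 5)
Count = 5

5


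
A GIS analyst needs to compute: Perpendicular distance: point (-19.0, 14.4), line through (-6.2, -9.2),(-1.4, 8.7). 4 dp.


|cross product| = 342.4
|line direction| = sqrt(343.45) = 18.5324
Distance = 342.4/sqrt(343.45) = 18.4757

18.4757


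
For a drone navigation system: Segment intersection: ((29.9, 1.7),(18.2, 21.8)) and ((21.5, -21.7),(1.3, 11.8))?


Cross products: d1=-754.08, d2=-768.15, d3=442.62, d4=456.69
d1*d2 < 0 and d3*d4 < 0? no

No, they don't intersect


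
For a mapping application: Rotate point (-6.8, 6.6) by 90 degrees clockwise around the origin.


90° CW: (x,y) -> (y, -x)
(-6.8,6.6) -> (6.6, 6.8)

(6.6, 6.8)


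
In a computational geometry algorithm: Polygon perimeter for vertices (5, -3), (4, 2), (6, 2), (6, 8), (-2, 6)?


Sides: (5, -3)->(4, 2): sqrt(26) = 5.09902, (4, 2)->(6, 2): sqrt(4) = 2, (6, 2)->(6, 8): sqrt(36) = 6, (6, 8)->(-2, 6): sqrt(68) = 8.246211, (-2, 6)->(5, -3): sqrt(130) = 11.401754
Sum = 32.746985
Perimeter = 32.747

32.747


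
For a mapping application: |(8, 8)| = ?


|u| = sqrt(8^2 + 8^2) = sqrt(128) = 11.3137

11.3137


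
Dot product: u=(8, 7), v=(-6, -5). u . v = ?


u . v = u_x*v_x + u_y*v_y = 8*(-6) + 7*(-5)
= (-48) + (-35) = -83

-83


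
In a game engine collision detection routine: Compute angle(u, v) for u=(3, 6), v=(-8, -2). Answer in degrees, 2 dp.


u.v = -36, |u| = sqrt(45) = 6.7082, |v| = sqrt(68) = 8.2462
cos(theta) = u.v/(|u||v|) = -36/sqrt(3060) = -0.650791
theta = acos(-0.650791) = 130.6 degrees

130.6 degrees


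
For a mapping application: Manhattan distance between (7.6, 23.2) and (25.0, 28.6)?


|7.6-25| + |23.2-28.6| = 17.4 + 5.4 = 22.8

22.8


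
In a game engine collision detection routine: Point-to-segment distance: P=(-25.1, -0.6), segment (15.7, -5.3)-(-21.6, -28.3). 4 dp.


Project P onto AB: t = 0.7362 (clamped to [0,1])
Closest point on segment: (-11.7607, -22.2329)
Distance: 25.4149

25.4149


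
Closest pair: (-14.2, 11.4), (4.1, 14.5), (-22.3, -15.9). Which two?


d(P0,P1) = 18.5607, d(P0,P2) = 28.4763, d(P1,P2) = 40.2631
Closest: P0 and P1

Closest pair: (-14.2, 11.4) and (4.1, 14.5), distance = 18.5607


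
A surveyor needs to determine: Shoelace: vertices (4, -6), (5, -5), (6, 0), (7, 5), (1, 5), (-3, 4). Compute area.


Shoelace sum: (4*(-5) - 5*(-6)) + (5*0 - 6*(-5)) + (6*5 - 7*0) + (7*5 - 1*5) + (1*4 - (-3)*5) + ((-3)*(-6) - 4*4)
= 121
Area = |121|/2 = 60.5

60.5


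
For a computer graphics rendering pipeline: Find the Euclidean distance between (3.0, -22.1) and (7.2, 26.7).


dx=4.2, dy=48.8
d^2 = 4.2^2 + 48.8^2 = 2399.08
d = sqrt(2399.08) = 48.9804

48.9804


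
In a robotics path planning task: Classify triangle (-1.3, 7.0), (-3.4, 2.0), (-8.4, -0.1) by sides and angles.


Side lengths squared: AB^2=29.41, BC^2=29.41, CA^2=100.82
Sorted: [29.41, 29.41, 100.82]
By sides: Isosceles, By angles: Obtuse

Isosceles, Obtuse


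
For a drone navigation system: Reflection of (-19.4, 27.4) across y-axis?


Reflection over y-axis: (x,y) -> (-x,y)
(-19.4, 27.4) -> (19.4, 27.4)

(19.4, 27.4)


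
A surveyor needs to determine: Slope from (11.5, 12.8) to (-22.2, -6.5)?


slope = (y2-y1)/(x2-x1) = ((-6.5)-12.8)/((-22.2)-11.5) = (-19.3)/(-33.7) = 0.5727

0.5727


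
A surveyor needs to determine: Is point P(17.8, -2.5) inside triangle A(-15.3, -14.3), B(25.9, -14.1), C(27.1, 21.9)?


Cross products: AB x AP = 479.54, BC x BP = 305.52, CA x CP = 697.9
All same sign? yes

Yes, inside


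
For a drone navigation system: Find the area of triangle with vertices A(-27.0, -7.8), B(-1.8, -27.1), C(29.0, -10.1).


Area = |x_A(y_B-y_C) + x_B(y_C-y_A) + x_C(y_A-y_B)|/2
= |459 + 4.14 + 559.7|/2
= 1022.84/2 = 511.42

511.42


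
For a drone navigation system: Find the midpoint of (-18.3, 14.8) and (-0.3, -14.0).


M = (((-18.3)+(-0.3))/2, (14.8+(-14))/2)
= (-9.3, 0.4)

(-9.3, 0.4)


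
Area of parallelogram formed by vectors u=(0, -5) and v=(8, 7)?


|u x v| = |0*7 - (-5)*8|
= |0 - (-40)| = 40

40


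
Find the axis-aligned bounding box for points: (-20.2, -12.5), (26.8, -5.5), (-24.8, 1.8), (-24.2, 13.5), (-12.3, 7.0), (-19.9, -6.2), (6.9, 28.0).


x range: [-24.8, 26.8]
y range: [-12.5, 28]
Bounding box: (-24.8,-12.5) to (26.8,28)

(-24.8,-12.5) to (26.8,28)


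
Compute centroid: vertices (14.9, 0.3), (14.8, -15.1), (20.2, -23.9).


Centroid = ((x_A+x_B+x_C)/3, (y_A+y_B+y_C)/3)
= ((14.9+14.8+20.2)/3, (0.3+(-15.1)+(-23.9))/3)
= (16.6333, -12.9)

(16.6333, -12.9)


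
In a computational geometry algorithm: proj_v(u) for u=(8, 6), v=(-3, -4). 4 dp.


u.v = -48, |v| = sqrt(25) = 5
Scalar projection = u.v / |v| = -48 / sqrt(25) = -9.6

-9.6


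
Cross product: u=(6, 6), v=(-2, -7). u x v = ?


u x v = u_x*v_y - u_y*v_x = 6*(-7) - 6*(-2)
= (-42) - (-12) = -30

-30


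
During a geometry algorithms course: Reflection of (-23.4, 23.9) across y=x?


Reflection over y=x: (x,y) -> (y,x)
(-23.4, 23.9) -> (23.9, -23.4)

(23.9, -23.4)


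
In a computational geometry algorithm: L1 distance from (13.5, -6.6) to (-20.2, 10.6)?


|13.5-(-20.2)| + |(-6.6)-10.6| = 33.7 + 17.2 = 50.9

50.9


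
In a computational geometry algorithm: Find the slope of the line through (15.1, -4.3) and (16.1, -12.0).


slope = (y2-y1)/(x2-x1) = ((-12)-(-4.3))/(16.1-15.1) = (-7.7)/1 = -7.7

-7.7


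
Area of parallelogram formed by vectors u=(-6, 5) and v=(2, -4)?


|u x v| = |(-6)*(-4) - 5*2|
= |24 - 10| = 14

14


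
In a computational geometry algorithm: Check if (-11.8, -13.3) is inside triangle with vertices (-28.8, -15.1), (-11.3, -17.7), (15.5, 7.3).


Cross products: AB x AP = 75.7, BC x BP = 130.42, CA x CP = 301.06
All same sign? yes

Yes, inside


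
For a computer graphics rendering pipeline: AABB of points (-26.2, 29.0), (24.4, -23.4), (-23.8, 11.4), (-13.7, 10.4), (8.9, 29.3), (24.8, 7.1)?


x range: [-26.2, 24.8]
y range: [-23.4, 29.3]
Bounding box: (-26.2,-23.4) to (24.8,29.3)

(-26.2,-23.4) to (24.8,29.3)


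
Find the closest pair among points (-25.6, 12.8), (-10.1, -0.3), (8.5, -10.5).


d(P0,P1) = 20.2943, d(P0,P2) = 41.3001, d(P1,P2) = 21.2132
Closest: P0 and P1

Closest pair: (-25.6, 12.8) and (-10.1, -0.3), distance = 20.2943


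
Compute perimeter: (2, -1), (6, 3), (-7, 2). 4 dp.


Sides: (2, -1)->(6, 3): sqrt(32) = 5.656854, (6, 3)->(-7, 2): sqrt(170) = 13.038405, (-7, 2)->(2, -1): sqrt(90) = 9.486833
Sum = 28.182092
Perimeter = 28.1821

28.1821


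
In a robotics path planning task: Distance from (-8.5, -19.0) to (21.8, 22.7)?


dx=30.3, dy=41.7
d^2 = 30.3^2 + 41.7^2 = 2656.98
d = sqrt(2656.98) = 51.5459

51.5459


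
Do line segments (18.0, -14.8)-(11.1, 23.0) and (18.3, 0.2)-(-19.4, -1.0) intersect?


Cross products: d1=565.14, d2=-868.2, d3=-114.84, d4=1318.5
d1*d2 < 0 and d3*d4 < 0? yes

Yes, they intersect


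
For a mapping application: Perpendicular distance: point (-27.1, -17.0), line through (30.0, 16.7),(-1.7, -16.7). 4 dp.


|cross product| = 838.85
|line direction| = sqrt(2120.45) = 46.0483
Distance = 838.85/sqrt(2120.45) = 18.2167

18.2167


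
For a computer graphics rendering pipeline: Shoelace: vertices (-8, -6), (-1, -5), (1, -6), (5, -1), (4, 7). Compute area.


Shoelace sum: ((-8)*(-5) - (-1)*(-6)) + ((-1)*(-6) - 1*(-5)) + (1*(-1) - 5*(-6)) + (5*7 - 4*(-1)) + (4*(-6) - (-8)*7)
= 145
Area = |145|/2 = 72.5

72.5


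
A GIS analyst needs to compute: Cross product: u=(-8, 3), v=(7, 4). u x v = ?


u x v = u_x*v_y - u_y*v_x = (-8)*4 - 3*7
= (-32) - 21 = -53

-53


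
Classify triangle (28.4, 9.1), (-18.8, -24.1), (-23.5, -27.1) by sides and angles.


Side lengths squared: AB^2=3330.08, BC^2=31.09, CA^2=4004.05
Sorted: [31.09, 3330.08, 4004.05]
By sides: Scalene, By angles: Obtuse

Scalene, Obtuse


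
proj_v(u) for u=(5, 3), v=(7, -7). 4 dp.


u.v = 14, |v| = sqrt(98) = 9.8995
Scalar projection = u.v / |v| = 14 / sqrt(98) = 1.4142

1.4142


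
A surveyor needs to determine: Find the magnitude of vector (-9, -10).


|u| = sqrt((-9)^2 + (-10)^2) = sqrt(181) = 13.4536

13.4536


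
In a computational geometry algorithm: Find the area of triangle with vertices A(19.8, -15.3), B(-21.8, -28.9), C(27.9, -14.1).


Area = |x_A(y_B-y_C) + x_B(y_C-y_A) + x_C(y_A-y_B)|/2
= |(-293.04) + (-26.16) + 379.44|/2
= 60.24/2 = 30.12

30.12


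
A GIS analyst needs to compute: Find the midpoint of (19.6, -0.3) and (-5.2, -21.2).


M = ((19.6+(-5.2))/2, ((-0.3)+(-21.2))/2)
= (7.2, -10.75)

(7.2, -10.75)


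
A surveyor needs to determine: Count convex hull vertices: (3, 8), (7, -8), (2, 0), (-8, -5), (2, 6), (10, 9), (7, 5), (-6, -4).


Convex hull vertices (CCW): (-8, -5), (7, -8), (10, 9), (3, 8)
Count = 4

4


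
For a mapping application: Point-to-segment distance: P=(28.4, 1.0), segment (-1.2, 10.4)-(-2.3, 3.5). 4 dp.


Project P onto AB: t = 0.6616 (clamped to [0,1])
Closest point on segment: (-1.9278, 5.8349)
Distance: 30.7107

30.7107


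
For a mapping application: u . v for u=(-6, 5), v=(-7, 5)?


u . v = u_x*v_x + u_y*v_y = (-6)*(-7) + 5*5
= 42 + 25 = 67

67


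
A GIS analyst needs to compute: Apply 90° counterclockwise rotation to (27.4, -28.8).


90° CCW: (x,y) -> (-y, x)
(27.4,-28.8) -> (28.8, 27.4)

(28.8, 27.4)


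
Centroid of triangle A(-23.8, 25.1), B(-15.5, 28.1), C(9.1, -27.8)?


Centroid = ((x_A+x_B+x_C)/3, (y_A+y_B+y_C)/3)
= (((-23.8)+(-15.5)+9.1)/3, (25.1+28.1+(-27.8))/3)
= (-10.0667, 8.4667)

(-10.0667, 8.4667)


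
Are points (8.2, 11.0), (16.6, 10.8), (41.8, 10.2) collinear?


Cross product: (16.6-8.2)*(10.2-11) - (10.8-11)*(41.8-8.2)
= 0

Yes, collinear


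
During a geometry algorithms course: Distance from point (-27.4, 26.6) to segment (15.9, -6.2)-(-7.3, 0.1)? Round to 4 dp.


Project P onto AB: t = 1 (clamped to [0,1])
Closest point on segment: (-7.3, 0.1)
Distance: 33.2605

33.2605


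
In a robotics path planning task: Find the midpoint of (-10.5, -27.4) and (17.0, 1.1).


M = (((-10.5)+17)/2, ((-27.4)+1.1)/2)
= (3.25, -13.15)

(3.25, -13.15)


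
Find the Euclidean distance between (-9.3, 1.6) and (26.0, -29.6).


dx=35.3, dy=-31.2
d^2 = 35.3^2 + (-31.2)^2 = 2219.53
d = sqrt(2219.53) = 47.1119

47.1119
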